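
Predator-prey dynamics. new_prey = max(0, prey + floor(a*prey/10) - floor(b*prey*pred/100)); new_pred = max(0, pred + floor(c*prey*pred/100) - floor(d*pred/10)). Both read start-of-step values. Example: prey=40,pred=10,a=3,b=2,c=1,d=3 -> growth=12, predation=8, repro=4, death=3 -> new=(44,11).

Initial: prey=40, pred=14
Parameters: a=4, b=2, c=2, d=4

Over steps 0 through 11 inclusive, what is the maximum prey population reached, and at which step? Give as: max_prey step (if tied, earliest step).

Step 1: prey: 40+16-11=45; pred: 14+11-5=20
Step 2: prey: 45+18-18=45; pred: 20+18-8=30
Step 3: prey: 45+18-27=36; pred: 30+27-12=45
Step 4: prey: 36+14-32=18; pred: 45+32-18=59
Step 5: prey: 18+7-21=4; pred: 59+21-23=57
Step 6: prey: 4+1-4=1; pred: 57+4-22=39
Step 7: prey: 1+0-0=1; pred: 39+0-15=24
Step 8: prey: 1+0-0=1; pred: 24+0-9=15
Step 9: prey: 1+0-0=1; pred: 15+0-6=9
Step 10: prey: 1+0-0=1; pred: 9+0-3=6
Step 11: prey: 1+0-0=1; pred: 6+0-2=4
Max prey = 45 at step 1

Answer: 45 1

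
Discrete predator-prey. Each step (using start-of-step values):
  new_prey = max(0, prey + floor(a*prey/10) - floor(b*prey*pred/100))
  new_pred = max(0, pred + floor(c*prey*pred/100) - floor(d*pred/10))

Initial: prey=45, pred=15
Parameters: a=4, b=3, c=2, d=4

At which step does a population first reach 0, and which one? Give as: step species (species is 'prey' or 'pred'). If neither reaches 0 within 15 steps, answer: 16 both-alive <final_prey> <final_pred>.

Answer: 16 both-alive 1 2

Derivation:
Step 1: prey: 45+18-20=43; pred: 15+13-6=22
Step 2: prey: 43+17-28=32; pred: 22+18-8=32
Step 3: prey: 32+12-30=14; pred: 32+20-12=40
Step 4: prey: 14+5-16=3; pred: 40+11-16=35
Step 5: prey: 3+1-3=1; pred: 35+2-14=23
Step 6: prey: 1+0-0=1; pred: 23+0-9=14
Step 7: prey: 1+0-0=1; pred: 14+0-5=9
Step 8: prey: 1+0-0=1; pred: 9+0-3=6
Step 9: prey: 1+0-0=1; pred: 6+0-2=4
Step 10: prey: 1+0-0=1; pred: 4+0-1=3
Step 11: prey: 1+0-0=1; pred: 3+0-1=2
Step 12: prey: 1+0-0=1; pred: 2+0-0=2
Steps 13-15: state stable at prey=1, pred=2 (no change)
No extinction within 15 steps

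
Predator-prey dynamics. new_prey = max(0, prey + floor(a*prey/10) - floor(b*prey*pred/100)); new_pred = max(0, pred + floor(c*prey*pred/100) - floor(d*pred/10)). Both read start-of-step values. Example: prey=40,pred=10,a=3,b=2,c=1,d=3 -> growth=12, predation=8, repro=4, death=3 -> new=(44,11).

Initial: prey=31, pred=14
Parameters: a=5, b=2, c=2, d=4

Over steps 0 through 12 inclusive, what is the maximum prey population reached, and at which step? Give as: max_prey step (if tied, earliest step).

Step 1: prey: 31+15-8=38; pred: 14+8-5=17
Step 2: prey: 38+19-12=45; pred: 17+12-6=23
Step 3: prey: 45+22-20=47; pred: 23+20-9=34
Step 4: prey: 47+23-31=39; pred: 34+31-13=52
Step 5: prey: 39+19-40=18; pred: 52+40-20=72
Step 6: prey: 18+9-25=2; pred: 72+25-28=69
Step 7: prey: 2+1-2=1; pred: 69+2-27=44
Step 8: prey: 1+0-0=1; pred: 44+0-17=27
Step 9: prey: 1+0-0=1; pred: 27+0-10=17
Step 10: prey: 1+0-0=1; pred: 17+0-6=11
Step 11: prey: 1+0-0=1; pred: 11+0-4=7
Step 12: prey: 1+0-0=1; pred: 7+0-2=5
Max prey = 47 at step 3

Answer: 47 3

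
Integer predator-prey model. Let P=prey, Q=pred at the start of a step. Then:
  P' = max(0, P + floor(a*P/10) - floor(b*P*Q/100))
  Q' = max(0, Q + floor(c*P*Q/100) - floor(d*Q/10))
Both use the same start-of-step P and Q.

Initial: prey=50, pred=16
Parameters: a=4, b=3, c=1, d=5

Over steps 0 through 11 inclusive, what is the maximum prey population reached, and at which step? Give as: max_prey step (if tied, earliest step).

Answer: 78 11

Derivation:
Step 1: prey: 50+20-24=46; pred: 16+8-8=16
Step 2: prey: 46+18-22=42; pred: 16+7-8=15
Step 3: prey: 42+16-18=40; pred: 15+6-7=14
Step 4: prey: 40+16-16=40; pred: 14+5-7=12
Step 5: prey: 40+16-14=42; pred: 12+4-6=10
Step 6: prey: 42+16-12=46; pred: 10+4-5=9
Step 7: prey: 46+18-12=52; pred: 9+4-4=9
Step 8: prey: 52+20-14=58; pred: 9+4-4=9
Step 9: prey: 58+23-15=66; pred: 9+5-4=10
Step 10: prey: 66+26-19=73; pred: 10+6-5=11
Step 11: prey: 73+29-24=78; pred: 11+8-5=14
Max prey = 78 at step 11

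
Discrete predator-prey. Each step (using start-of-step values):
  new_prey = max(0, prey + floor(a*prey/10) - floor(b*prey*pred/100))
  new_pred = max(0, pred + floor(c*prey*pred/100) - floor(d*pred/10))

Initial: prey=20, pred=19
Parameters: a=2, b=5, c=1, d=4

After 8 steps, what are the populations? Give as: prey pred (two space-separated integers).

Answer: 2 2

Derivation:
Step 1: prey: 20+4-19=5; pred: 19+3-7=15
Step 2: prey: 5+1-3=3; pred: 15+0-6=9
Step 3: prey: 3+0-1=2; pred: 9+0-3=6
Step 4: prey: 2+0-0=2; pred: 6+0-2=4
Step 5: prey: 2+0-0=2; pred: 4+0-1=3
Step 6: prey: 2+0-0=2; pred: 3+0-1=2
Step 7: prey: 2+0-0=2; pred: 2+0-0=2
Step 8: prey: 2+0-0=2; pred: 2+0-0=2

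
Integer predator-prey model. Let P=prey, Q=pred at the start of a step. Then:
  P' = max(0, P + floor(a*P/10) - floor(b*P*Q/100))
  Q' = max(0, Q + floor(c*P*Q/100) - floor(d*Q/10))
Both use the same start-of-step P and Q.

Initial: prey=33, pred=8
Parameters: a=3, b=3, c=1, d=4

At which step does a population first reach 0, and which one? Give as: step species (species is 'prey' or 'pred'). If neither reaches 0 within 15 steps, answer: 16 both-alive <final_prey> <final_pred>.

Answer: 16 both-alive 25 11

Derivation:
Step 1: prey: 33+9-7=35; pred: 8+2-3=7
Step 2: prey: 35+10-7=38; pred: 7+2-2=7
Step 3: prey: 38+11-7=42; pred: 7+2-2=7
Step 4: prey: 42+12-8=46; pred: 7+2-2=7
Step 5: prey: 46+13-9=50; pred: 7+3-2=8
Step 6: prey: 50+15-12=53; pred: 8+4-3=9
Step 7: prey: 53+15-14=54; pred: 9+4-3=10
Step 8: prey: 54+16-16=54; pred: 10+5-4=11
Step 9: prey: 54+16-17=53; pred: 11+5-4=12
Step 10: prey: 53+15-19=49; pred: 12+6-4=14
Step 11: prey: 49+14-20=43; pred: 14+6-5=15
Step 12: prey: 43+12-19=36; pred: 15+6-6=15
Step 13: prey: 36+10-16=30; pred: 15+5-6=14
Step 14: prey: 30+9-12=27; pred: 14+4-5=13
Step 15: prey: 27+8-10=25; pred: 13+3-5=11
No extinction within 15 steps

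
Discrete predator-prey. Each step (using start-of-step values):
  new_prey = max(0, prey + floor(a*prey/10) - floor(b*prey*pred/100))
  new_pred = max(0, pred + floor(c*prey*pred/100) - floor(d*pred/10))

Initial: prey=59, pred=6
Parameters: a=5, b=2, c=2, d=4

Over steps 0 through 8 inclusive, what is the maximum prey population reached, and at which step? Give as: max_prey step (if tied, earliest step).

Step 1: prey: 59+29-7=81; pred: 6+7-2=11
Step 2: prey: 81+40-17=104; pred: 11+17-4=24
Step 3: prey: 104+52-49=107; pred: 24+49-9=64
Step 4: prey: 107+53-136=24; pred: 64+136-25=175
Step 5: prey: 24+12-84=0; pred: 175+84-70=189
Step 6: prey: 0+0-0=0; pred: 189+0-75=114
Step 7: prey: 0+0-0=0; pred: 114+0-45=69
Step 8: prey: 0+0-0=0; pred: 69+0-27=42
Max prey = 107 at step 3

Answer: 107 3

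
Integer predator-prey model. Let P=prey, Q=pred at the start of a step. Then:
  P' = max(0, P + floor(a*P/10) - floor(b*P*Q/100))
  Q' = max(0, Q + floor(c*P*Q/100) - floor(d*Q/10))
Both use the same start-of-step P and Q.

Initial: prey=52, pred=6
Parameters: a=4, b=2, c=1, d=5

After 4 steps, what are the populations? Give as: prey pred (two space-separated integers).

Answer: 135 12

Derivation:
Step 1: prey: 52+20-6=66; pred: 6+3-3=6
Step 2: prey: 66+26-7=85; pred: 6+3-3=6
Step 3: prey: 85+34-10=109; pred: 6+5-3=8
Step 4: prey: 109+43-17=135; pred: 8+8-4=12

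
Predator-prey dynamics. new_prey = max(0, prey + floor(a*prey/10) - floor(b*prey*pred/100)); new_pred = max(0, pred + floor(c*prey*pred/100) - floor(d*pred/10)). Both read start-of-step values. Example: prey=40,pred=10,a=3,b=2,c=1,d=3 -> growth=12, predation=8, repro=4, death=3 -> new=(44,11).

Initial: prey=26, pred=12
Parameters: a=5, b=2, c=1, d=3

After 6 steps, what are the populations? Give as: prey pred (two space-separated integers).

Step 1: prey: 26+13-6=33; pred: 12+3-3=12
Step 2: prey: 33+16-7=42; pred: 12+3-3=12
Step 3: prey: 42+21-10=53; pred: 12+5-3=14
Step 4: prey: 53+26-14=65; pred: 14+7-4=17
Step 5: prey: 65+32-22=75; pred: 17+11-5=23
Step 6: prey: 75+37-34=78; pred: 23+17-6=34

Answer: 78 34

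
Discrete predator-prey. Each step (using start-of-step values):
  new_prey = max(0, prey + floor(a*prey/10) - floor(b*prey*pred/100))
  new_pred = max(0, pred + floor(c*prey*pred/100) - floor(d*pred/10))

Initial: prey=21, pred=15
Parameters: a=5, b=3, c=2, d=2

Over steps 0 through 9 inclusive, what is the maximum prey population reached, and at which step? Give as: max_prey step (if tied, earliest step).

Answer: 22 1

Derivation:
Step 1: prey: 21+10-9=22; pred: 15+6-3=18
Step 2: prey: 22+11-11=22; pred: 18+7-3=22
Step 3: prey: 22+11-14=19; pred: 22+9-4=27
Step 4: prey: 19+9-15=13; pred: 27+10-5=32
Step 5: prey: 13+6-12=7; pred: 32+8-6=34
Step 6: prey: 7+3-7=3; pred: 34+4-6=32
Step 7: prey: 3+1-2=2; pred: 32+1-6=27
Step 8: prey: 2+1-1=2; pred: 27+1-5=23
Step 9: prey: 2+1-1=2; pred: 23+0-4=19
Max prey = 22 at step 1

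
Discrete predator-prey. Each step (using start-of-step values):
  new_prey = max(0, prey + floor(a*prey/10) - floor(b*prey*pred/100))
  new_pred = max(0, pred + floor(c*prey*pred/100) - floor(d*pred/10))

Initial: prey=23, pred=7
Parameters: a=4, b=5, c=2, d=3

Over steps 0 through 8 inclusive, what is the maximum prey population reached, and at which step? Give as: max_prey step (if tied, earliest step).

Step 1: prey: 23+9-8=24; pred: 7+3-2=8
Step 2: prey: 24+9-9=24; pred: 8+3-2=9
Step 3: prey: 24+9-10=23; pred: 9+4-2=11
Step 4: prey: 23+9-12=20; pred: 11+5-3=13
Step 5: prey: 20+8-13=15; pred: 13+5-3=15
Step 6: prey: 15+6-11=10; pred: 15+4-4=15
Step 7: prey: 10+4-7=7; pred: 15+3-4=14
Step 8: prey: 7+2-4=5; pred: 14+1-4=11
Max prey = 24 at step 1

Answer: 24 1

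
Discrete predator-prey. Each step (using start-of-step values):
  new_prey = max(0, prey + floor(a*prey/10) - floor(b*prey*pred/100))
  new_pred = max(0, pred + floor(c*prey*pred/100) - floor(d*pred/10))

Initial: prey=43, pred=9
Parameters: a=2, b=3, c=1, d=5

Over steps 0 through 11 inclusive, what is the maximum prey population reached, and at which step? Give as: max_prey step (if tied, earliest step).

Step 1: prey: 43+8-11=40; pred: 9+3-4=8
Step 2: prey: 40+8-9=39; pred: 8+3-4=7
Step 3: prey: 39+7-8=38; pred: 7+2-3=6
Step 4: prey: 38+7-6=39; pred: 6+2-3=5
Step 5: prey: 39+7-5=41; pred: 5+1-2=4
Step 6: prey: 41+8-4=45; pred: 4+1-2=3
Step 7: prey: 45+9-4=50; pred: 3+1-1=3
Step 8: prey: 50+10-4=56; pred: 3+1-1=3
Step 9: prey: 56+11-5=62; pred: 3+1-1=3
Step 10: prey: 62+12-5=69; pred: 3+1-1=3
Step 11: prey: 69+13-6=76; pred: 3+2-1=4
Max prey = 76 at step 11

Answer: 76 11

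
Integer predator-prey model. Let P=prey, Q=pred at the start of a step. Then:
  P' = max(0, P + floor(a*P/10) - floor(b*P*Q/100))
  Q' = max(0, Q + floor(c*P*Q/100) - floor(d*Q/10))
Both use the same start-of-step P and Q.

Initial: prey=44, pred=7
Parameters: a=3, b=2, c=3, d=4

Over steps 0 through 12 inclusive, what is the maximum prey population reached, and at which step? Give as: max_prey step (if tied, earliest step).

Answer: 52 2

Derivation:
Step 1: prey: 44+13-6=51; pred: 7+9-2=14
Step 2: prey: 51+15-14=52; pred: 14+21-5=30
Step 3: prey: 52+15-31=36; pred: 30+46-12=64
Step 4: prey: 36+10-46=0; pred: 64+69-25=108
Step 5: prey: 0+0-0=0; pred: 108+0-43=65
Step 6: prey: 0+0-0=0; pred: 65+0-26=39
Step 7: prey: 0+0-0=0; pred: 39+0-15=24
Step 8: prey: 0+0-0=0; pred: 24+0-9=15
Step 9: prey: 0+0-0=0; pred: 15+0-6=9
Step 10: prey: 0+0-0=0; pred: 9+0-3=6
Step 11: prey: 0+0-0=0; pred: 6+0-2=4
Step 12: prey: 0+0-0=0; pred: 4+0-1=3
Max prey = 52 at step 2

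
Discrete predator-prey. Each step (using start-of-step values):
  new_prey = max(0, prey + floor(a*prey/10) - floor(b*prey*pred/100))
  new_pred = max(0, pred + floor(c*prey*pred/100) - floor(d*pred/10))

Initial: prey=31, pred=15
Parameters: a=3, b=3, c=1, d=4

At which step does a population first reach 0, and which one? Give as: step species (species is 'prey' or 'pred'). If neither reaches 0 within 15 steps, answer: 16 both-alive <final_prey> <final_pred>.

Step 1: prey: 31+9-13=27; pred: 15+4-6=13
Step 2: prey: 27+8-10=25; pred: 13+3-5=11
Step 3: prey: 25+7-8=24; pred: 11+2-4=9
Step 4: prey: 24+7-6=25; pred: 9+2-3=8
Step 5: prey: 25+7-6=26; pred: 8+2-3=7
Step 6: prey: 26+7-5=28; pred: 7+1-2=6
Step 7: prey: 28+8-5=31; pred: 6+1-2=5
Step 8: prey: 31+9-4=36; pred: 5+1-2=4
Step 9: prey: 36+10-4=42; pred: 4+1-1=4
Step 10: prey: 42+12-5=49; pred: 4+1-1=4
Step 11: prey: 49+14-5=58; pred: 4+1-1=4
Step 12: prey: 58+17-6=69; pred: 4+2-1=5
Step 13: prey: 69+20-10=79; pred: 5+3-2=6
Step 14: prey: 79+23-14=88; pred: 6+4-2=8
Step 15: prey: 88+26-21=93; pred: 8+7-3=12
No extinction within 15 steps

Answer: 16 both-alive 93 12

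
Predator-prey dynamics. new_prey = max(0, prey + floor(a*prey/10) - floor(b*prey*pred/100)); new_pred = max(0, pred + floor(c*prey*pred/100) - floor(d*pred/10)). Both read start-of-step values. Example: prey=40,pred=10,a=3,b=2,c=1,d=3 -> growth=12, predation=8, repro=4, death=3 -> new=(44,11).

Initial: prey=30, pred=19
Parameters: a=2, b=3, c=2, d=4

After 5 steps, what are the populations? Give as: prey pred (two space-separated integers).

Step 1: prey: 30+6-17=19; pred: 19+11-7=23
Step 2: prey: 19+3-13=9; pred: 23+8-9=22
Step 3: prey: 9+1-5=5; pred: 22+3-8=17
Step 4: prey: 5+1-2=4; pred: 17+1-6=12
Step 5: prey: 4+0-1=3; pred: 12+0-4=8

Answer: 3 8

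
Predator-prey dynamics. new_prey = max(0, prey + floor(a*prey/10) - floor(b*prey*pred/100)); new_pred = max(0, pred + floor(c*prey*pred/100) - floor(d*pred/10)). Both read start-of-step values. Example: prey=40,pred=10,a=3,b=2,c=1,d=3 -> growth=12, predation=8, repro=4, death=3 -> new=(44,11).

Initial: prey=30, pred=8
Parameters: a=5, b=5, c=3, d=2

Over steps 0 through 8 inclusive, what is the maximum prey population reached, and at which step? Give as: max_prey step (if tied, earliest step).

Answer: 33 1

Derivation:
Step 1: prey: 30+15-12=33; pred: 8+7-1=14
Step 2: prey: 33+16-23=26; pred: 14+13-2=25
Step 3: prey: 26+13-32=7; pred: 25+19-5=39
Step 4: prey: 7+3-13=0; pred: 39+8-7=40
Step 5: prey: 0+0-0=0; pred: 40+0-8=32
Step 6: prey: 0+0-0=0; pred: 32+0-6=26
Step 7: prey: 0+0-0=0; pred: 26+0-5=21
Step 8: prey: 0+0-0=0; pred: 21+0-4=17
Max prey = 33 at step 1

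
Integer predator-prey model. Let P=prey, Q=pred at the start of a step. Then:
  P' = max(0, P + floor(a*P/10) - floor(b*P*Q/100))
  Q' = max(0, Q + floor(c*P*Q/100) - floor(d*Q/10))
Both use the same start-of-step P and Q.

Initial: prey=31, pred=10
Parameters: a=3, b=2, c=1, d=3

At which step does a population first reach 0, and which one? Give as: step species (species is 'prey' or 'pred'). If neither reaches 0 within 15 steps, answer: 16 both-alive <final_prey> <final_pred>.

Answer: 16 both-alive 10 14

Derivation:
Step 1: prey: 31+9-6=34; pred: 10+3-3=10
Step 2: prey: 34+10-6=38; pred: 10+3-3=10
Step 3: prey: 38+11-7=42; pred: 10+3-3=10
Step 4: prey: 42+12-8=46; pred: 10+4-3=11
Step 5: prey: 46+13-10=49; pred: 11+5-3=13
Step 6: prey: 49+14-12=51; pred: 13+6-3=16
Step 7: prey: 51+15-16=50; pred: 16+8-4=20
Step 8: prey: 50+15-20=45; pred: 20+10-6=24
Step 9: prey: 45+13-21=37; pred: 24+10-7=27
Step 10: prey: 37+11-19=29; pred: 27+9-8=28
Step 11: prey: 29+8-16=21; pred: 28+8-8=28
Step 12: prey: 21+6-11=16; pred: 28+5-8=25
Step 13: prey: 16+4-8=12; pred: 25+4-7=22
Step 14: prey: 12+3-5=10; pred: 22+2-6=18
Step 15: prey: 10+3-3=10; pred: 18+1-5=14
No extinction within 15 steps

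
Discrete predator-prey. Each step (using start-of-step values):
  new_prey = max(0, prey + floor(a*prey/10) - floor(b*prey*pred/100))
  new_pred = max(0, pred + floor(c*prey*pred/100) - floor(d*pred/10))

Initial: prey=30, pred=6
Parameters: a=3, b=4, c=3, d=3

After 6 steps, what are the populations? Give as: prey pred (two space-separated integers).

Step 1: prey: 30+9-7=32; pred: 6+5-1=10
Step 2: prey: 32+9-12=29; pred: 10+9-3=16
Step 3: prey: 29+8-18=19; pred: 16+13-4=25
Step 4: prey: 19+5-19=5; pred: 25+14-7=32
Step 5: prey: 5+1-6=0; pred: 32+4-9=27
Step 6: prey: 0+0-0=0; pred: 27+0-8=19

Answer: 0 19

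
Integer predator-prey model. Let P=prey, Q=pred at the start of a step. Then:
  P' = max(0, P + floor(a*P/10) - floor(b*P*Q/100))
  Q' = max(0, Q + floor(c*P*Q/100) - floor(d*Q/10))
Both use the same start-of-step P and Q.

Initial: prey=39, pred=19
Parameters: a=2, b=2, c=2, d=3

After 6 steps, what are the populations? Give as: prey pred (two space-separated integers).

Step 1: prey: 39+7-14=32; pred: 19+14-5=28
Step 2: prey: 32+6-17=21; pred: 28+17-8=37
Step 3: prey: 21+4-15=10; pred: 37+15-11=41
Step 4: prey: 10+2-8=4; pred: 41+8-12=37
Step 5: prey: 4+0-2=2; pred: 37+2-11=28
Step 6: prey: 2+0-1=1; pred: 28+1-8=21

Answer: 1 21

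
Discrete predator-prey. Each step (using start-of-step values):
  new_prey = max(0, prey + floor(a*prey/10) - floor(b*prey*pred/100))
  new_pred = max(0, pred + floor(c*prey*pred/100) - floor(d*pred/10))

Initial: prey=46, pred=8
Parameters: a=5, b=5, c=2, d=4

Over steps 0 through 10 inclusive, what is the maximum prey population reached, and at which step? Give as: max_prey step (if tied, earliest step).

Answer: 51 1

Derivation:
Step 1: prey: 46+23-18=51; pred: 8+7-3=12
Step 2: prey: 51+25-30=46; pred: 12+12-4=20
Step 3: prey: 46+23-46=23; pred: 20+18-8=30
Step 4: prey: 23+11-34=0; pred: 30+13-12=31
Step 5: prey: 0+0-0=0; pred: 31+0-12=19
Step 6: prey: 0+0-0=0; pred: 19+0-7=12
Step 7: prey: 0+0-0=0; pred: 12+0-4=8
Step 8: prey: 0+0-0=0; pred: 8+0-3=5
Step 9: prey: 0+0-0=0; pred: 5+0-2=3
Step 10: prey: 0+0-0=0; pred: 3+0-1=2
Max prey = 51 at step 1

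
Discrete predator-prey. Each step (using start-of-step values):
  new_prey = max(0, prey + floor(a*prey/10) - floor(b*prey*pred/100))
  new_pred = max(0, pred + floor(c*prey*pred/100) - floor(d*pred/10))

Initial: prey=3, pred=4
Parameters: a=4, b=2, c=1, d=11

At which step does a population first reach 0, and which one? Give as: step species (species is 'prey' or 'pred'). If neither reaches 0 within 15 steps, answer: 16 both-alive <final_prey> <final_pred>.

Step 1: prey: 3+1-0=4; pred: 4+0-4=0
First extinction: pred at step 1

Answer: 1 pred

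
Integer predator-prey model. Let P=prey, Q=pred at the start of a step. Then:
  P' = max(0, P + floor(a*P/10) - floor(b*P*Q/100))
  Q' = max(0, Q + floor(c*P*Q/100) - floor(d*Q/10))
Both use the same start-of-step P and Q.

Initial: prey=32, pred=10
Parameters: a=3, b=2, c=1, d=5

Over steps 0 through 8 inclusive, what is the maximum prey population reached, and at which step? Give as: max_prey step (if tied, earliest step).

Step 1: prey: 32+9-6=35; pred: 10+3-5=8
Step 2: prey: 35+10-5=40; pred: 8+2-4=6
Step 3: prey: 40+12-4=48; pred: 6+2-3=5
Step 4: prey: 48+14-4=58; pred: 5+2-2=5
Step 5: prey: 58+17-5=70; pred: 5+2-2=5
Step 6: prey: 70+21-7=84; pred: 5+3-2=6
Step 7: prey: 84+25-10=99; pred: 6+5-3=8
Step 8: prey: 99+29-15=113; pred: 8+7-4=11
Max prey = 113 at step 8

Answer: 113 8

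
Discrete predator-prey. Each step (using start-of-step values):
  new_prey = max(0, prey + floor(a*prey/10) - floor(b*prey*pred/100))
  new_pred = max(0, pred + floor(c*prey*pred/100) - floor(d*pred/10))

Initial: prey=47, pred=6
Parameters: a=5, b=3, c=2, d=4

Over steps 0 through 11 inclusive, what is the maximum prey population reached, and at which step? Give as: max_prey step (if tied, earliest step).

Step 1: prey: 47+23-8=62; pred: 6+5-2=9
Step 2: prey: 62+31-16=77; pred: 9+11-3=17
Step 3: prey: 77+38-39=76; pred: 17+26-6=37
Step 4: prey: 76+38-84=30; pred: 37+56-14=79
Step 5: prey: 30+15-71=0; pred: 79+47-31=95
Step 6: prey: 0+0-0=0; pred: 95+0-38=57
Step 7: prey: 0+0-0=0; pred: 57+0-22=35
Step 8: prey: 0+0-0=0; pred: 35+0-14=21
Step 9: prey: 0+0-0=0; pred: 21+0-8=13
Step 10: prey: 0+0-0=0; pred: 13+0-5=8
Step 11: prey: 0+0-0=0; pred: 8+0-3=5
Max prey = 77 at step 2

Answer: 77 2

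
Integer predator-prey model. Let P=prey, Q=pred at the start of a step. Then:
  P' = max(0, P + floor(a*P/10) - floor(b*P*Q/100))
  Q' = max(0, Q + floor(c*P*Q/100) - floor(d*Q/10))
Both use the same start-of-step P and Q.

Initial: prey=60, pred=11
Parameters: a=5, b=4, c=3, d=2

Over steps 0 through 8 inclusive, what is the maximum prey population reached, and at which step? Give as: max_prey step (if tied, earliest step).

Answer: 64 1

Derivation:
Step 1: prey: 60+30-26=64; pred: 11+19-2=28
Step 2: prey: 64+32-71=25; pred: 28+53-5=76
Step 3: prey: 25+12-76=0; pred: 76+57-15=118
Step 4: prey: 0+0-0=0; pred: 118+0-23=95
Step 5: prey: 0+0-0=0; pred: 95+0-19=76
Step 6: prey: 0+0-0=0; pred: 76+0-15=61
Step 7: prey: 0+0-0=0; pred: 61+0-12=49
Step 8: prey: 0+0-0=0; pred: 49+0-9=40
Max prey = 64 at step 1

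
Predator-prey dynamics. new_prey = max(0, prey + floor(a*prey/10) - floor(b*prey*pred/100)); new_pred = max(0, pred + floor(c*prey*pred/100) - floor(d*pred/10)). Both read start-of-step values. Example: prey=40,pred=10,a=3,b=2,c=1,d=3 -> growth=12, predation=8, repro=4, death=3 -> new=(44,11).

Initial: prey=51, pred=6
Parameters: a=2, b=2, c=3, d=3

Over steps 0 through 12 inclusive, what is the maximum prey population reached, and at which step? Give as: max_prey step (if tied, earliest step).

Answer: 55 1

Derivation:
Step 1: prey: 51+10-6=55; pred: 6+9-1=14
Step 2: prey: 55+11-15=51; pred: 14+23-4=33
Step 3: prey: 51+10-33=28; pred: 33+50-9=74
Step 4: prey: 28+5-41=0; pred: 74+62-22=114
Step 5: prey: 0+0-0=0; pred: 114+0-34=80
Step 6: prey: 0+0-0=0; pred: 80+0-24=56
Step 7: prey: 0+0-0=0; pred: 56+0-16=40
Step 8: prey: 0+0-0=0; pred: 40+0-12=28
Step 9: prey: 0+0-0=0; pred: 28+0-8=20
Step 10: prey: 0+0-0=0; pred: 20+0-6=14
Step 11: prey: 0+0-0=0; pred: 14+0-4=10
Step 12: prey: 0+0-0=0; pred: 10+0-3=7
Max prey = 55 at step 1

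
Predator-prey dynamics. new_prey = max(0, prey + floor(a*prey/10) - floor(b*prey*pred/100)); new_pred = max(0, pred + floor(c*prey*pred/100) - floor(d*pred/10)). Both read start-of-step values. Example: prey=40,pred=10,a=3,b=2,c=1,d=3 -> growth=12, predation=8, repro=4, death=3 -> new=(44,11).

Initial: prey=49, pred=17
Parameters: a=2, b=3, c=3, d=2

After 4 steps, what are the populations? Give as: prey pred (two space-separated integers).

Answer: 0 48

Derivation:
Step 1: prey: 49+9-24=34; pred: 17+24-3=38
Step 2: prey: 34+6-38=2; pred: 38+38-7=69
Step 3: prey: 2+0-4=0; pred: 69+4-13=60
Step 4: prey: 0+0-0=0; pred: 60+0-12=48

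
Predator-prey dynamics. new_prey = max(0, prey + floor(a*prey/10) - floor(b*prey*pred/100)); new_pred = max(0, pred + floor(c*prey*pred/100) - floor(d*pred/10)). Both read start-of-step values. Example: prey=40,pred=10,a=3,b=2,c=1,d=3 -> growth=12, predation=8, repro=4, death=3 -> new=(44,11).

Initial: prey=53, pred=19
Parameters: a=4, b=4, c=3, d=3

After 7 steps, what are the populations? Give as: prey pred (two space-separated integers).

Answer: 0 14

Derivation:
Step 1: prey: 53+21-40=34; pred: 19+30-5=44
Step 2: prey: 34+13-59=0; pred: 44+44-13=75
Step 3: prey: 0+0-0=0; pred: 75+0-22=53
Step 4: prey: 0+0-0=0; pred: 53+0-15=38
Step 5: prey: 0+0-0=0; pred: 38+0-11=27
Step 6: prey: 0+0-0=0; pred: 27+0-8=19
Step 7: prey: 0+0-0=0; pred: 19+0-5=14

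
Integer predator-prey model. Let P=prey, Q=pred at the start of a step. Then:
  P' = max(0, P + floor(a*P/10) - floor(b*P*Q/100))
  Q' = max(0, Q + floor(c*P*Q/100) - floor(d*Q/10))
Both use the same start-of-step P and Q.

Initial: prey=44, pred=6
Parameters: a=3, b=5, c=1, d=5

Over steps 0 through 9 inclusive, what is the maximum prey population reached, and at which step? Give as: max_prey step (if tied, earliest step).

Step 1: prey: 44+13-13=44; pred: 6+2-3=5
Step 2: prey: 44+13-11=46; pred: 5+2-2=5
Step 3: prey: 46+13-11=48; pred: 5+2-2=5
Step 4: prey: 48+14-12=50; pred: 5+2-2=5
Step 5: prey: 50+15-12=53; pred: 5+2-2=5
Step 6: prey: 53+15-13=55; pred: 5+2-2=5
Step 7: prey: 55+16-13=58; pred: 5+2-2=5
Step 8: prey: 58+17-14=61; pred: 5+2-2=5
Step 9: prey: 61+18-15=64; pred: 5+3-2=6
Max prey = 64 at step 9

Answer: 64 9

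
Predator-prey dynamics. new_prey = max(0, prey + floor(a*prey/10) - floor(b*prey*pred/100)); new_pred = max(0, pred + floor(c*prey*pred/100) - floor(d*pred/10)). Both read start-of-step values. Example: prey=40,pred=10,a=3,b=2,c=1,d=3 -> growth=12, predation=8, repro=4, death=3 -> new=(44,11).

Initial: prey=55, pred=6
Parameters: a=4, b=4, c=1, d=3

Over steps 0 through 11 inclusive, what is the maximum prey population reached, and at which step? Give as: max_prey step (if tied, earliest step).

Step 1: prey: 55+22-13=64; pred: 6+3-1=8
Step 2: prey: 64+25-20=69; pred: 8+5-2=11
Step 3: prey: 69+27-30=66; pred: 11+7-3=15
Step 4: prey: 66+26-39=53; pred: 15+9-4=20
Step 5: prey: 53+21-42=32; pred: 20+10-6=24
Step 6: prey: 32+12-30=14; pred: 24+7-7=24
Step 7: prey: 14+5-13=6; pred: 24+3-7=20
Step 8: prey: 6+2-4=4; pred: 20+1-6=15
Step 9: prey: 4+1-2=3; pred: 15+0-4=11
Step 10: prey: 3+1-1=3; pred: 11+0-3=8
Step 11: prey: 3+1-0=4; pred: 8+0-2=6
Max prey = 69 at step 2

Answer: 69 2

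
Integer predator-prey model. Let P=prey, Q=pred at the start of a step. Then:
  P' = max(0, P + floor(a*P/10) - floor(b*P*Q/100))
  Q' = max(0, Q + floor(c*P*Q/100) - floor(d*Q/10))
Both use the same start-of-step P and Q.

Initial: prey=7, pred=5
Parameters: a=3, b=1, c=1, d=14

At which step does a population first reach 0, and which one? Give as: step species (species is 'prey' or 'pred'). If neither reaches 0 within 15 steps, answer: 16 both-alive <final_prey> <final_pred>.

Step 1: prey: 7+2-0=9; pred: 5+0-7=0
First extinction: pred at step 1

Answer: 1 pred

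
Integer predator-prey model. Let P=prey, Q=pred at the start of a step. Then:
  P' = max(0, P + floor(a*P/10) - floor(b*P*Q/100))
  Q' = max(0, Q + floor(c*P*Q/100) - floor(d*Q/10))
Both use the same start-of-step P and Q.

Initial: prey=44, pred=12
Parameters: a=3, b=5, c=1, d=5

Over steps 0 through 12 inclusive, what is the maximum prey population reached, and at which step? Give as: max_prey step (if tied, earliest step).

Answer: 78 12

Derivation:
Step 1: prey: 44+13-26=31; pred: 12+5-6=11
Step 2: prey: 31+9-17=23; pred: 11+3-5=9
Step 3: prey: 23+6-10=19; pred: 9+2-4=7
Step 4: prey: 19+5-6=18; pred: 7+1-3=5
Step 5: prey: 18+5-4=19; pred: 5+0-2=3
Step 6: prey: 19+5-2=22; pred: 3+0-1=2
Step 7: prey: 22+6-2=26; pred: 2+0-1=1
Step 8: prey: 26+7-1=32; pred: 1+0-0=1
Step 9: prey: 32+9-1=40; pred: 1+0-0=1
Step 10: prey: 40+12-2=50; pred: 1+0-0=1
Step 11: prey: 50+15-2=63; pred: 1+0-0=1
Step 12: prey: 63+18-3=78; pred: 1+0-0=1
Max prey = 78 at step 12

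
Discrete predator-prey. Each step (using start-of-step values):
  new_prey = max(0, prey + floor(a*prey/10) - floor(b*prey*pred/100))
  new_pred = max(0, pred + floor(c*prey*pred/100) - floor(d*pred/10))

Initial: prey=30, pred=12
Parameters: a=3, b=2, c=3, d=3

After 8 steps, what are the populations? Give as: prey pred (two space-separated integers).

Step 1: prey: 30+9-7=32; pred: 12+10-3=19
Step 2: prey: 32+9-12=29; pred: 19+18-5=32
Step 3: prey: 29+8-18=19; pred: 32+27-9=50
Step 4: prey: 19+5-19=5; pred: 50+28-15=63
Step 5: prey: 5+1-6=0; pred: 63+9-18=54
Step 6: prey: 0+0-0=0; pred: 54+0-16=38
Step 7: prey: 0+0-0=0; pred: 38+0-11=27
Step 8: prey: 0+0-0=0; pred: 27+0-8=19

Answer: 0 19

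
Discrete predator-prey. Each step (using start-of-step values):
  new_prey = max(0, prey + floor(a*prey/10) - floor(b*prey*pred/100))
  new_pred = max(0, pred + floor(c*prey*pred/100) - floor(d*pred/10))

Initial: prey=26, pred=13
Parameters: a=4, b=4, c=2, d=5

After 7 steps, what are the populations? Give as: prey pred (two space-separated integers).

Step 1: prey: 26+10-13=23; pred: 13+6-6=13
Step 2: prey: 23+9-11=21; pred: 13+5-6=12
Step 3: prey: 21+8-10=19; pred: 12+5-6=11
Step 4: prey: 19+7-8=18; pred: 11+4-5=10
Step 5: prey: 18+7-7=18; pred: 10+3-5=8
Step 6: prey: 18+7-5=20; pred: 8+2-4=6
Step 7: prey: 20+8-4=24; pred: 6+2-3=5

Answer: 24 5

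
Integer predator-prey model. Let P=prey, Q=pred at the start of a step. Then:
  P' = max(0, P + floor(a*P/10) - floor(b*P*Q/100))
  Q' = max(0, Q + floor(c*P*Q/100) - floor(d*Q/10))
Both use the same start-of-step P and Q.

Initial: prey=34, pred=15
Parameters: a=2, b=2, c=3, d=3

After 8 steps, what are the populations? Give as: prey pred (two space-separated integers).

Answer: 0 14

Derivation:
Step 1: prey: 34+6-10=30; pred: 15+15-4=26
Step 2: prey: 30+6-15=21; pred: 26+23-7=42
Step 3: prey: 21+4-17=8; pred: 42+26-12=56
Step 4: prey: 8+1-8=1; pred: 56+13-16=53
Step 5: prey: 1+0-1=0; pred: 53+1-15=39
Step 6: prey: 0+0-0=0; pred: 39+0-11=28
Step 7: prey: 0+0-0=0; pred: 28+0-8=20
Step 8: prey: 0+0-0=0; pred: 20+0-6=14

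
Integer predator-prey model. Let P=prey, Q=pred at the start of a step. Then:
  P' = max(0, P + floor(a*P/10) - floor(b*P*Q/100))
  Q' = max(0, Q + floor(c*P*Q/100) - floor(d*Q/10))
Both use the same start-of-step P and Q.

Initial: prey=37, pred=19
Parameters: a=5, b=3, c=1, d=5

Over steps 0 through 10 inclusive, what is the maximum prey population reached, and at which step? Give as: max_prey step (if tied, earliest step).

Answer: 108 9

Derivation:
Step 1: prey: 37+18-21=34; pred: 19+7-9=17
Step 2: prey: 34+17-17=34; pred: 17+5-8=14
Step 3: prey: 34+17-14=37; pred: 14+4-7=11
Step 4: prey: 37+18-12=43; pred: 11+4-5=10
Step 5: prey: 43+21-12=52; pred: 10+4-5=9
Step 6: prey: 52+26-14=64; pred: 9+4-4=9
Step 7: prey: 64+32-17=79; pred: 9+5-4=10
Step 8: prey: 79+39-23=95; pred: 10+7-5=12
Step 9: prey: 95+47-34=108; pred: 12+11-6=17
Step 10: prey: 108+54-55=107; pred: 17+18-8=27
Max prey = 108 at step 9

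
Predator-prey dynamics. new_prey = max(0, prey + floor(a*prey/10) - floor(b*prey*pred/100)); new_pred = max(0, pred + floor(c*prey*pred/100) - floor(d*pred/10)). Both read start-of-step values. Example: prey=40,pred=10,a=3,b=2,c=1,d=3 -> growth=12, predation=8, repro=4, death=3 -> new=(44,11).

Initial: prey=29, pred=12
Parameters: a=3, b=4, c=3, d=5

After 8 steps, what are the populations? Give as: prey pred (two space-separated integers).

Step 1: prey: 29+8-13=24; pred: 12+10-6=16
Step 2: prey: 24+7-15=16; pred: 16+11-8=19
Step 3: prey: 16+4-12=8; pred: 19+9-9=19
Step 4: prey: 8+2-6=4; pred: 19+4-9=14
Step 5: prey: 4+1-2=3; pred: 14+1-7=8
Step 6: prey: 3+0-0=3; pred: 8+0-4=4
Step 7: prey: 3+0-0=3; pred: 4+0-2=2
Step 8: prey: 3+0-0=3; pred: 2+0-1=1

Answer: 3 1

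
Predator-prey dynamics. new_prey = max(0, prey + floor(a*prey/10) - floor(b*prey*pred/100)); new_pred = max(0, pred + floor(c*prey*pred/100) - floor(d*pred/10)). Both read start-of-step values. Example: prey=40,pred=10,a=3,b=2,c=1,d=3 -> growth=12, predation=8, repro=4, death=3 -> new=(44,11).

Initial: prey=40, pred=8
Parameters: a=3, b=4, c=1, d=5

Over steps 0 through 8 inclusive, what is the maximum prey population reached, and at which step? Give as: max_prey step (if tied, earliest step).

Step 1: prey: 40+12-12=40; pred: 8+3-4=7
Step 2: prey: 40+12-11=41; pred: 7+2-3=6
Step 3: prey: 41+12-9=44; pred: 6+2-3=5
Step 4: prey: 44+13-8=49; pred: 5+2-2=5
Step 5: prey: 49+14-9=54; pred: 5+2-2=5
Step 6: prey: 54+16-10=60; pred: 5+2-2=5
Step 7: prey: 60+18-12=66; pred: 5+3-2=6
Step 8: prey: 66+19-15=70; pred: 6+3-3=6
Max prey = 70 at step 8

Answer: 70 8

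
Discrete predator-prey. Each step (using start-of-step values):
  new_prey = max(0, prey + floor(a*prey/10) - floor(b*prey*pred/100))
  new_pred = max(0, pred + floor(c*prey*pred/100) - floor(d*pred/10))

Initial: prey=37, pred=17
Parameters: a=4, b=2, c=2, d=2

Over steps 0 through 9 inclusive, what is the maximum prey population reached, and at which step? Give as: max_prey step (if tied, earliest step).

Answer: 39 1

Derivation:
Step 1: prey: 37+14-12=39; pred: 17+12-3=26
Step 2: prey: 39+15-20=34; pred: 26+20-5=41
Step 3: prey: 34+13-27=20; pred: 41+27-8=60
Step 4: prey: 20+8-24=4; pred: 60+24-12=72
Step 5: prey: 4+1-5=0; pred: 72+5-14=63
Step 6: prey: 0+0-0=0; pred: 63+0-12=51
Step 7: prey: 0+0-0=0; pred: 51+0-10=41
Step 8: prey: 0+0-0=0; pred: 41+0-8=33
Step 9: prey: 0+0-0=0; pred: 33+0-6=27
Max prey = 39 at step 1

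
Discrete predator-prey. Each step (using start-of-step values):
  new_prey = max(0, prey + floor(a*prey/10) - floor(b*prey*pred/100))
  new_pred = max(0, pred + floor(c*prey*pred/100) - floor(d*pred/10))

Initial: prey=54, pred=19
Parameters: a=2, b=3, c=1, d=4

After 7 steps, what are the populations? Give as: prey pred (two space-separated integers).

Step 1: prey: 54+10-30=34; pred: 19+10-7=22
Step 2: prey: 34+6-22=18; pred: 22+7-8=21
Step 3: prey: 18+3-11=10; pred: 21+3-8=16
Step 4: prey: 10+2-4=8; pred: 16+1-6=11
Step 5: prey: 8+1-2=7; pred: 11+0-4=7
Step 6: prey: 7+1-1=7; pred: 7+0-2=5
Step 7: prey: 7+1-1=7; pred: 5+0-2=3

Answer: 7 3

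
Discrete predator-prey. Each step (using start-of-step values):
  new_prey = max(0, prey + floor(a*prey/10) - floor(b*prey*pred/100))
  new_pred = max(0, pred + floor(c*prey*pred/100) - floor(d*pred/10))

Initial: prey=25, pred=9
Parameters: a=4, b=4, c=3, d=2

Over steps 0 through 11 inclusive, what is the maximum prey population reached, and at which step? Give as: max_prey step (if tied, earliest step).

Step 1: prey: 25+10-9=26; pred: 9+6-1=14
Step 2: prey: 26+10-14=22; pred: 14+10-2=22
Step 3: prey: 22+8-19=11; pred: 22+14-4=32
Step 4: prey: 11+4-14=1; pred: 32+10-6=36
Step 5: prey: 1+0-1=0; pred: 36+1-7=30
Step 6: prey: 0+0-0=0; pred: 30+0-6=24
Step 7: prey: 0+0-0=0; pred: 24+0-4=20
Step 8: prey: 0+0-0=0; pred: 20+0-4=16
Step 9: prey: 0+0-0=0; pred: 16+0-3=13
Step 10: prey: 0+0-0=0; pred: 13+0-2=11
Step 11: prey: 0+0-0=0; pred: 11+0-2=9
Max prey = 26 at step 1

Answer: 26 1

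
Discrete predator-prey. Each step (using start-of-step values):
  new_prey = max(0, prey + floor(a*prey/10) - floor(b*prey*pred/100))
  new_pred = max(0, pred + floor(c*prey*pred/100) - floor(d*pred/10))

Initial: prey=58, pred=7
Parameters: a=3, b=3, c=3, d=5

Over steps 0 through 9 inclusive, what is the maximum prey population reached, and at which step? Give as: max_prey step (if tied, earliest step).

Answer: 63 1

Derivation:
Step 1: prey: 58+17-12=63; pred: 7+12-3=16
Step 2: prey: 63+18-30=51; pred: 16+30-8=38
Step 3: prey: 51+15-58=8; pred: 38+58-19=77
Step 4: prey: 8+2-18=0; pred: 77+18-38=57
Step 5: prey: 0+0-0=0; pred: 57+0-28=29
Step 6: prey: 0+0-0=0; pred: 29+0-14=15
Step 7: prey: 0+0-0=0; pred: 15+0-7=8
Step 8: prey: 0+0-0=0; pred: 8+0-4=4
Step 9: prey: 0+0-0=0; pred: 4+0-2=2
Max prey = 63 at step 1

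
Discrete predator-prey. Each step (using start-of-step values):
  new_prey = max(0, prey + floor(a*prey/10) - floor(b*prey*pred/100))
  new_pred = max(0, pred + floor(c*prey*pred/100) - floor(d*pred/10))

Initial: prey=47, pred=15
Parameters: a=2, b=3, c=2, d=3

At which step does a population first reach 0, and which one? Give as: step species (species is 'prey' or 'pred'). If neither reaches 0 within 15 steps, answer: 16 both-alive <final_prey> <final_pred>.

Answer: 4 prey

Derivation:
Step 1: prey: 47+9-21=35; pred: 15+14-4=25
Step 2: prey: 35+7-26=16; pred: 25+17-7=35
Step 3: prey: 16+3-16=3; pred: 35+11-10=36
Step 4: prey: 3+0-3=0; pred: 36+2-10=28
First extinction: prey at step 4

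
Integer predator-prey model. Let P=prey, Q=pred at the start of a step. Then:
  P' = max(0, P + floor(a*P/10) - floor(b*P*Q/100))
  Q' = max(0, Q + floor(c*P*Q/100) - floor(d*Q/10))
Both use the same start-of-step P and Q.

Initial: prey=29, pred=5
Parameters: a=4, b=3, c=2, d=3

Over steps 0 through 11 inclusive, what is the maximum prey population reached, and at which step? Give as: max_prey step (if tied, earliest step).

Step 1: prey: 29+11-4=36; pred: 5+2-1=6
Step 2: prey: 36+14-6=44; pred: 6+4-1=9
Step 3: prey: 44+17-11=50; pred: 9+7-2=14
Step 4: prey: 50+20-21=49; pred: 14+14-4=24
Step 5: prey: 49+19-35=33; pred: 24+23-7=40
Step 6: prey: 33+13-39=7; pred: 40+26-12=54
Step 7: prey: 7+2-11=0; pred: 54+7-16=45
Step 8: prey: 0+0-0=0; pred: 45+0-13=32
Step 9: prey: 0+0-0=0; pred: 32+0-9=23
Step 10: prey: 0+0-0=0; pred: 23+0-6=17
Step 11: prey: 0+0-0=0; pred: 17+0-5=12
Max prey = 50 at step 3

Answer: 50 3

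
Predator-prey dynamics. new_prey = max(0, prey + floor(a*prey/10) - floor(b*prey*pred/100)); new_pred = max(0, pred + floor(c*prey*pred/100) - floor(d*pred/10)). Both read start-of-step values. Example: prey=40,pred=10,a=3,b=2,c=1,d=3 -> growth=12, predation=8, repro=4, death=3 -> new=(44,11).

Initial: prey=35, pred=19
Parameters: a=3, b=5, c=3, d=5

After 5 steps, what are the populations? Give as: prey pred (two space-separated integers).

Answer: 0 4

Derivation:
Step 1: prey: 35+10-33=12; pred: 19+19-9=29
Step 2: prey: 12+3-17=0; pred: 29+10-14=25
Step 3: prey: 0+0-0=0; pred: 25+0-12=13
Step 4: prey: 0+0-0=0; pred: 13+0-6=7
Step 5: prey: 0+0-0=0; pred: 7+0-3=4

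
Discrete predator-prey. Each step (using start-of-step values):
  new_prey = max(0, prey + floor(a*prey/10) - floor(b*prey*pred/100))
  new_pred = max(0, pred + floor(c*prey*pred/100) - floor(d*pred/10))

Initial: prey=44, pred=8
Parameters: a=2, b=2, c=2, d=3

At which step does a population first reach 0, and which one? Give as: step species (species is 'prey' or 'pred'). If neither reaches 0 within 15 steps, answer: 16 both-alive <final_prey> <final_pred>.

Step 1: prey: 44+8-7=45; pred: 8+7-2=13
Step 2: prey: 45+9-11=43; pred: 13+11-3=21
Step 3: prey: 43+8-18=33; pred: 21+18-6=33
Step 4: prey: 33+6-21=18; pred: 33+21-9=45
Step 5: prey: 18+3-16=5; pred: 45+16-13=48
Step 6: prey: 5+1-4=2; pred: 48+4-14=38
Step 7: prey: 2+0-1=1; pred: 38+1-11=28
Step 8: prey: 1+0-0=1; pred: 28+0-8=20
Step 9: prey: 1+0-0=1; pred: 20+0-6=14
Step 10: prey: 1+0-0=1; pred: 14+0-4=10
Step 11: prey: 1+0-0=1; pred: 10+0-3=7
Step 12: prey: 1+0-0=1; pred: 7+0-2=5
Step 13: prey: 1+0-0=1; pred: 5+0-1=4
Step 14: prey: 1+0-0=1; pred: 4+0-1=3
Step 15: prey: 1+0-0=1; pred: 3+0-0=3
No extinction within 15 steps

Answer: 16 both-alive 1 3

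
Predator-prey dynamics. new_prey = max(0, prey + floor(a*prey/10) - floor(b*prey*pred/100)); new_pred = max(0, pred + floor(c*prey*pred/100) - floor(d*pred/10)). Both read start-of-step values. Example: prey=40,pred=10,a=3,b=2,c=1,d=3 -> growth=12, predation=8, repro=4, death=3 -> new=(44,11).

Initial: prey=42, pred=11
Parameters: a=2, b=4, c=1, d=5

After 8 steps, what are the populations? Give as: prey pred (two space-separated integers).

Answer: 35 1

Derivation:
Step 1: prey: 42+8-18=32; pred: 11+4-5=10
Step 2: prey: 32+6-12=26; pred: 10+3-5=8
Step 3: prey: 26+5-8=23; pred: 8+2-4=6
Step 4: prey: 23+4-5=22; pred: 6+1-3=4
Step 5: prey: 22+4-3=23; pred: 4+0-2=2
Step 6: prey: 23+4-1=26; pred: 2+0-1=1
Step 7: prey: 26+5-1=30; pred: 1+0-0=1
Step 8: prey: 30+6-1=35; pred: 1+0-0=1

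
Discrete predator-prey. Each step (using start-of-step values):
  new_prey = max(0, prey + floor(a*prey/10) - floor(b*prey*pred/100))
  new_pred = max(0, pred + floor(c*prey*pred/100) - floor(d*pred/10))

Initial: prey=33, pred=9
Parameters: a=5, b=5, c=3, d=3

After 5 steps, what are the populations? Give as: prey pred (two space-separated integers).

Step 1: prey: 33+16-14=35; pred: 9+8-2=15
Step 2: prey: 35+17-26=26; pred: 15+15-4=26
Step 3: prey: 26+13-33=6; pred: 26+20-7=39
Step 4: prey: 6+3-11=0; pred: 39+7-11=35
Step 5: prey: 0+0-0=0; pred: 35+0-10=25

Answer: 0 25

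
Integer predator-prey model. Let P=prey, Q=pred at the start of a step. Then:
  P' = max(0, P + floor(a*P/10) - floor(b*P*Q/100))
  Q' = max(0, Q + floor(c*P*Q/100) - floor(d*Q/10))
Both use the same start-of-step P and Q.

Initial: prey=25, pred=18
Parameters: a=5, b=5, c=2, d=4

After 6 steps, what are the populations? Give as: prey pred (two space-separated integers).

Step 1: prey: 25+12-22=15; pred: 18+9-7=20
Step 2: prey: 15+7-15=7; pred: 20+6-8=18
Step 3: prey: 7+3-6=4; pred: 18+2-7=13
Step 4: prey: 4+2-2=4; pred: 13+1-5=9
Step 5: prey: 4+2-1=5; pred: 9+0-3=6
Step 6: prey: 5+2-1=6; pred: 6+0-2=4

Answer: 6 4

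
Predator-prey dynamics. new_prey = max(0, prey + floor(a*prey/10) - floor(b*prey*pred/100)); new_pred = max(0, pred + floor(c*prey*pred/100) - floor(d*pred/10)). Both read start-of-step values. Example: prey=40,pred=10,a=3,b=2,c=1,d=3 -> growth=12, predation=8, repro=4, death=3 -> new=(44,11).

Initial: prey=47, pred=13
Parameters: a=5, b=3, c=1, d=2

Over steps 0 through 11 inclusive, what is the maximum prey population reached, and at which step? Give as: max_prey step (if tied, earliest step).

Answer: 52 1

Derivation:
Step 1: prey: 47+23-18=52; pred: 13+6-2=17
Step 2: prey: 52+26-26=52; pred: 17+8-3=22
Step 3: prey: 52+26-34=44; pred: 22+11-4=29
Step 4: prey: 44+22-38=28; pred: 29+12-5=36
Step 5: prey: 28+14-30=12; pred: 36+10-7=39
Step 6: prey: 12+6-14=4; pred: 39+4-7=36
Step 7: prey: 4+2-4=2; pred: 36+1-7=30
Step 8: prey: 2+1-1=2; pred: 30+0-6=24
Step 9: prey: 2+1-1=2; pred: 24+0-4=20
Step 10: prey: 2+1-1=2; pred: 20+0-4=16
Step 11: prey: 2+1-0=3; pred: 16+0-3=13
Max prey = 52 at step 1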